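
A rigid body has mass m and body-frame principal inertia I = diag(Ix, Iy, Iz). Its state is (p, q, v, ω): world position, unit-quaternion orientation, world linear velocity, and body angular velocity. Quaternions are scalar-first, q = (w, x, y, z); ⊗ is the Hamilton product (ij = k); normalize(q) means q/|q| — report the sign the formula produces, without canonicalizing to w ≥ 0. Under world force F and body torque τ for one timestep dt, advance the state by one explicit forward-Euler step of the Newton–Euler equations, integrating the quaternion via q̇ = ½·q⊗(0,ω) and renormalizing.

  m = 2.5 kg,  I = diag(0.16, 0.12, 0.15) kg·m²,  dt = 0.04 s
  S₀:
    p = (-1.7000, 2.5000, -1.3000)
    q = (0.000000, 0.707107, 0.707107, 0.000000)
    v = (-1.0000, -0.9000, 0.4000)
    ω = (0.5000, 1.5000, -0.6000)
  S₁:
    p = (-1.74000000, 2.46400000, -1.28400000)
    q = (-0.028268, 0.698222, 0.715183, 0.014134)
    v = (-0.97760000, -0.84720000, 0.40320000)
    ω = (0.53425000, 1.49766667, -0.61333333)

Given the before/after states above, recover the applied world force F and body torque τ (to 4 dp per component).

v₁ − v₀ = (0.02240000, 0.05280000, 0.00320000)
applied force F = (1.4000, 3.3000, 0.2000)
ω₁ − ω₀ = (0.03425000, -0.00233333, -0.01333333)
τ = I·(Δω/dt) + ω₀×(Iω₀) = (0.1100, -0.0100, -0.0800)

F = (1.4000, 3.3000, 0.2000)
τ = (0.1100, -0.0100, -0.0800)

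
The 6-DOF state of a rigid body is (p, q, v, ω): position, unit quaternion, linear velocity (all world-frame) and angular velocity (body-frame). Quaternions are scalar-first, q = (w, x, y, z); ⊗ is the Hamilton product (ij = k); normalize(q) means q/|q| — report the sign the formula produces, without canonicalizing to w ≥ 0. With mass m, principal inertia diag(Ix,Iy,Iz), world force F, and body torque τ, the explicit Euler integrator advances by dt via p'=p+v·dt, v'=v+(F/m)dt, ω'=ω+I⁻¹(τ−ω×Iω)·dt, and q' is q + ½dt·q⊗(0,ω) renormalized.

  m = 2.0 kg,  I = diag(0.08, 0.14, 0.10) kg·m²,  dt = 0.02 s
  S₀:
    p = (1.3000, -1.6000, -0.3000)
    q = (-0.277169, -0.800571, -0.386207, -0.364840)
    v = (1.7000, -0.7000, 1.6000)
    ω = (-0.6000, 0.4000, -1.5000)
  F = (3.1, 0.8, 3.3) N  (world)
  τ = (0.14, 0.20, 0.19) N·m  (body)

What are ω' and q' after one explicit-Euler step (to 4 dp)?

ω' = (-0.5710, 0.4311, -1.4591)
q' = (-0.2859, -0.7915, -0.3971, -0.3662)

(τ − ω×Iω)/I = (1.4500, 1.5571, 2.0440)
ω + α·dt = (-0.5710, 0.4311, -1.4591)
2q̇ = q⊗(0,ω) = (-0.8731198, 0.8915479, -1.0928201, -0.1361991)
q' = normalize(q + ½dt·q⊗(0,ω)) = (-0.2859, -0.7915, -0.3971, -0.3662)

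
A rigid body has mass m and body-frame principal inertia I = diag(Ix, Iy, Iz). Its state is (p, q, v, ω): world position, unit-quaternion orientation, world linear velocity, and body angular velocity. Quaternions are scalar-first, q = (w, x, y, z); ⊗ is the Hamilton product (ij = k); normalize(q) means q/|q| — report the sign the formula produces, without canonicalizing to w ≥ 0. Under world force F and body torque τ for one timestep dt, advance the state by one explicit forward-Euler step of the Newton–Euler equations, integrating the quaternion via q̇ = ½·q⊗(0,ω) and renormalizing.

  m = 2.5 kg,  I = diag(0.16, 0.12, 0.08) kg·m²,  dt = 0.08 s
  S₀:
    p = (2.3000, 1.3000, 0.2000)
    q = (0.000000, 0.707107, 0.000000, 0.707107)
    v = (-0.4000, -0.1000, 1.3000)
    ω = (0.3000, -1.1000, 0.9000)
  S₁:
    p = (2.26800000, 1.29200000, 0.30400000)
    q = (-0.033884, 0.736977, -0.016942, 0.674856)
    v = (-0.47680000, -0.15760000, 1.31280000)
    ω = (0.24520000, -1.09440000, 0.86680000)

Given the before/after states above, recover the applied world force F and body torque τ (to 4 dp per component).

F = (-2.4000, -1.8000, 0.4000)
τ = (-0.0700, 0.0300, -0.0200)

v₁ − v₀ = (-0.07680000, -0.05760000, 0.01280000)
applied force F = (-2.4000, -1.8000, 0.4000)
ω₁ − ω₀ = (-0.05480000, 0.00560000, -0.03320000)
gyro term ω₀×Iω₀ = (0.0396, 0.0216, 0.0132)
τ = I·(Δω/dt) + ω₀×(Iω₀) = (-0.0700, 0.0300, -0.0200)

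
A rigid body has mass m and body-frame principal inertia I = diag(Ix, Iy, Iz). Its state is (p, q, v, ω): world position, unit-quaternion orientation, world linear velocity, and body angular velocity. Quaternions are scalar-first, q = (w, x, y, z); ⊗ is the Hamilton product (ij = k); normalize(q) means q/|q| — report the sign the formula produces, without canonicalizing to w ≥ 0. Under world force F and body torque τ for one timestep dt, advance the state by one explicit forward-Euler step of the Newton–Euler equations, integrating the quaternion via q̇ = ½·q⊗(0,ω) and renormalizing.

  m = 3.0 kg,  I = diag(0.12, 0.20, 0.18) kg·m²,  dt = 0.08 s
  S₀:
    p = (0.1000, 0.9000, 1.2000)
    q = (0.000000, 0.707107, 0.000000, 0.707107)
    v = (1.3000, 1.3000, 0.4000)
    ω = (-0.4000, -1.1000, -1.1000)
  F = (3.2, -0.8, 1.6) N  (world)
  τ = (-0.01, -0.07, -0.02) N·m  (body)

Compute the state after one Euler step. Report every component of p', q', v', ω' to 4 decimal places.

a = (1.0667, -0.2667, 0.5333)
p' = p + v·dt = (0.2040, 1.0040, 1.2320)
new velocity v' = (1.3853, 1.2787, 0.4427)
precession coupling ω×(Iω) = (-0.0242, -0.0264, 0.0352)
(τ − ω×Iω)/I = (0.1183, -0.2180, -0.3067)
ω' = ω + α·dt = (-0.3905, -1.1174, -1.1245)
q⊗(0,ω) = (1.0606605, 0.7778177, 0.4949749, -0.7778177)
q + ½dt·q⊗(0,ω), renormalized = (0.0423, 0.7367, 0.0198, 0.6746)

p' = (0.2040, 1.0040, 1.2320)
q' = (0.0423, 0.7367, 0.0198, 0.6746)
v' = (1.3853, 1.2787, 0.4427)
ω' = (-0.3905, -1.1174, -1.1245)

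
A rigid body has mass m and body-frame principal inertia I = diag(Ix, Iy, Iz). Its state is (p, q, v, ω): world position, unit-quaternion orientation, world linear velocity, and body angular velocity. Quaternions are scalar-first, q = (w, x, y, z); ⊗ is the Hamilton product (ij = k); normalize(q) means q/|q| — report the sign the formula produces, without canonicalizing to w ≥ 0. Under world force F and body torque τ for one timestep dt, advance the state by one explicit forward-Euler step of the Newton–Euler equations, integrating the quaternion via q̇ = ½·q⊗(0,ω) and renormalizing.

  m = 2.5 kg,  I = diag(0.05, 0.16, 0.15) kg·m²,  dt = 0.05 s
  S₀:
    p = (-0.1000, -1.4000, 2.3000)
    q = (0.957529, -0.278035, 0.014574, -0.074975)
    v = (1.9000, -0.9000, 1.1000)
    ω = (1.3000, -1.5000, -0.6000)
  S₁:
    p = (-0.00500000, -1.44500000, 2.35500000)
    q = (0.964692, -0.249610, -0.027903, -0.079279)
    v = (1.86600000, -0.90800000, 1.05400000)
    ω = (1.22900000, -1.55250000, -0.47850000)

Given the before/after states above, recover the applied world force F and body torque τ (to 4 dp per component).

ω₁ − ω₀ = (-0.07100000, -0.05250000, 0.12150000)
ω₀×(Iω₀) = (-0.0090, 0.0780, -0.2145)
τ = I·(Δω/dt) + ω₀×(Iω₀) = (-0.0800, -0.0900, 0.1500)
Δv = v₁−v₀ = (-0.03400000, -0.00800000, -0.04600000)
applied force F = (-1.7000, -0.4000, -2.3000)

F = (-1.7000, -0.4000, -2.3000)
τ = (-0.0800, -0.0900, 0.1500)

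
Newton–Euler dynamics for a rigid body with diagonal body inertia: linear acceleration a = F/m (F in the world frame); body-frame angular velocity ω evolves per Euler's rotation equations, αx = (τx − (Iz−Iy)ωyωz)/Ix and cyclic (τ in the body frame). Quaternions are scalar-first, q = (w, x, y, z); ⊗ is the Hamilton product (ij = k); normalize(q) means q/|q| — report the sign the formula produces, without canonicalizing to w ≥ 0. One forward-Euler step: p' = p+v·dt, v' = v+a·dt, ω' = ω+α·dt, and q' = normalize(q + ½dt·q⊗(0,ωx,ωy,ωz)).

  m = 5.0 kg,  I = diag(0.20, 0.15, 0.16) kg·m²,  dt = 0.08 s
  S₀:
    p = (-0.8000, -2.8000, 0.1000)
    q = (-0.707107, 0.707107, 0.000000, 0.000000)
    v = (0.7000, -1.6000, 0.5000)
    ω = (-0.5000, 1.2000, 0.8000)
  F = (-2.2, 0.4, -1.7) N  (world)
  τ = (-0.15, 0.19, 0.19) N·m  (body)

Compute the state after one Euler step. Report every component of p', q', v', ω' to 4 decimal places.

p' = (-0.7440, -2.9280, 0.1400)
q' = (-0.6917, 0.7199, -0.0565, 0.0113)
v' = (0.6648, -1.5936, 0.4728)
ω' = (-0.5638, 1.3099, 0.8800)

ω×(Iω) gyroscopic = (0.0096, -0.0160, 0.0300)
(τ − ω×Iω)/I = (-0.7980, 1.3733, 1.0000)
ω + α·dt = (-0.5638, 1.3099, 0.8800)
q⊗(0,ω) = (0.3535535, 0.3535535, -1.4142140, 0.2828428)
q' = normalize(q + ½dt·q⊗(0,ω)) = (-0.6917, 0.7199, -0.0565, 0.0113)
p' = p + v·dt = (-0.7440, -2.9280, 0.1400)
v + (F/m)dt = (0.6648, -1.5936, 0.4728)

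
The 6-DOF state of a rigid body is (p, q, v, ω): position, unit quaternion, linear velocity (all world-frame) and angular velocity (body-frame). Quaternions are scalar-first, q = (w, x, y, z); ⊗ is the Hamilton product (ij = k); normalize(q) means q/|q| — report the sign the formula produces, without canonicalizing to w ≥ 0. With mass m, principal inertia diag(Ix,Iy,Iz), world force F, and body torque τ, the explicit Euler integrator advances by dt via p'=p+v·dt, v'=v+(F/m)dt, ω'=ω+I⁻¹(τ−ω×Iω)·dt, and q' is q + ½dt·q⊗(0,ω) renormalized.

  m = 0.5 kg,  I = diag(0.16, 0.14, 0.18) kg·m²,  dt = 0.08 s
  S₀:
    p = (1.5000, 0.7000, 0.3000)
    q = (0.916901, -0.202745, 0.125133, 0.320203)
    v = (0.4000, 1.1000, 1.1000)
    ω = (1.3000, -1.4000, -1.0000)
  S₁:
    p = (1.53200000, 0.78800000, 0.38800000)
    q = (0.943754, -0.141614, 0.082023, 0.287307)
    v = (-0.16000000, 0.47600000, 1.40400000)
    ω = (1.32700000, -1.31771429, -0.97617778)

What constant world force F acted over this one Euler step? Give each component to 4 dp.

F = (-3.5000, -3.9000, 1.9000)

velocity change Δv = (-0.56000000, -0.62400000, 0.30400000)
F = m·Δv/dt = (-3.5000, -3.9000, 1.9000)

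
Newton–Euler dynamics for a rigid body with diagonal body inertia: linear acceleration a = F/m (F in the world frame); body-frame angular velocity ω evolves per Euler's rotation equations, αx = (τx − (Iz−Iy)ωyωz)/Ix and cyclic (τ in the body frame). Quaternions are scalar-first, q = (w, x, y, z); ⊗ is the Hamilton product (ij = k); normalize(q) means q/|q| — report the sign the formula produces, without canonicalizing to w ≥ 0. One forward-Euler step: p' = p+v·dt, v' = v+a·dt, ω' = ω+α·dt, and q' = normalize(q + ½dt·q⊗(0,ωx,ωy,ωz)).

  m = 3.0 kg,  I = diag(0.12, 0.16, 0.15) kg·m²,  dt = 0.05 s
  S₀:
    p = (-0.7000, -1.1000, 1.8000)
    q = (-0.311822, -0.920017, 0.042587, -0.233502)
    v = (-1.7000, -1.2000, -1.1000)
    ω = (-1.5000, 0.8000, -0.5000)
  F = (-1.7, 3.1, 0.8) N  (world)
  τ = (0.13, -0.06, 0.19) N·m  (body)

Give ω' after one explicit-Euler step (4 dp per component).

ω' = (-1.4475, 0.7883, -0.4207)

gyro term ω×Iω = (0.0040, -0.0225, -0.0480)
α = I⁻¹(τ − ω×Iω) = (1.0500, -0.2344, 1.5867)
new body rate ω' = (-1.4475, 0.7883, -0.4207)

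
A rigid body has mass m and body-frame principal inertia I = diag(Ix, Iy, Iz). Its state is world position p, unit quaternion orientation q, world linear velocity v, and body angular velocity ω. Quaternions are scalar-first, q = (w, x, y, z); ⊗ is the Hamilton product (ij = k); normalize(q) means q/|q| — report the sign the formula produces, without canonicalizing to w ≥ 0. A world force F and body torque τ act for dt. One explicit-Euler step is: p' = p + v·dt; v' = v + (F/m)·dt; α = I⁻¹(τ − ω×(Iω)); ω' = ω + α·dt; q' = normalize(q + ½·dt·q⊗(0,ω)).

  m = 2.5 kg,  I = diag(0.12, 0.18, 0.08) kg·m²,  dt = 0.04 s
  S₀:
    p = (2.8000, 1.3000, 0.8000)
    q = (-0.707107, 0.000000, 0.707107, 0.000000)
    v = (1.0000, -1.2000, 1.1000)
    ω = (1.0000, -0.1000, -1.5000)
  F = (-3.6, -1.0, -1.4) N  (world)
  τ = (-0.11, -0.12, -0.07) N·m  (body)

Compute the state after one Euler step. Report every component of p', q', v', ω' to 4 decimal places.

p' = (2.8400, 1.2520, 0.8440)
q' = (-0.7052, -0.0353, 0.7081, 0.0071)
v' = (0.9424, -1.2160, 1.0776)
ω' = (0.9683, -0.1133, -1.5320)

precession coupling ω×(Iω) = (-0.0150, -0.0600, -0.0060)
α = I⁻¹(τ − ω×Iω) = (-0.7917, -0.3333, -0.8000)
ω' = ω + α·dt = (0.9683, -0.1133, -1.5320)
q⊗(0,ω) = (0.0707107, -1.7677675, 0.0707107, 0.3535535)
updated quaternion q' = (-0.7052, -0.0353, 0.7081, 0.0071)
a = (-1.4400, -0.4000, -0.5600)
p + v·dt = (2.8400, 1.2520, 0.8440)
v + (F/m)dt = (0.9424, -1.2160, 1.0776)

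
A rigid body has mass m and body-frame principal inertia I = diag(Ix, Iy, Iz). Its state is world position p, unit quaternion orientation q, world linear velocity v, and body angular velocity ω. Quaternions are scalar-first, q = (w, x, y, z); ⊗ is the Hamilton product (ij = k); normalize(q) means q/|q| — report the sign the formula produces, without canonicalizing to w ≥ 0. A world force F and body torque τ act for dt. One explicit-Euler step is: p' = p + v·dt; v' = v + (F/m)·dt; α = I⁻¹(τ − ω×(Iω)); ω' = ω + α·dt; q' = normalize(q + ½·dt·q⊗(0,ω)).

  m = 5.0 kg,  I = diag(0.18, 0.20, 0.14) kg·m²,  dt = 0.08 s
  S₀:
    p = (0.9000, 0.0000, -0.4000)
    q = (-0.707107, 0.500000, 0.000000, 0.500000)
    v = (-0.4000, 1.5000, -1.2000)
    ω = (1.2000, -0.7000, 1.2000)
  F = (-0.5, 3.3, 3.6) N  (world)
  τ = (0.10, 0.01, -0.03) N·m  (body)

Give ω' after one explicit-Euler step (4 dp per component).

precession coupling ω×(Iω) = (0.0504, 0.0576, -0.0168)
(τ − ω×Iω)/I = (0.2756, -0.2380, -0.0943)
new body rate ω' = (1.2220, -0.7190, 1.1925)

ω' = (1.2220, -0.7190, 1.1925)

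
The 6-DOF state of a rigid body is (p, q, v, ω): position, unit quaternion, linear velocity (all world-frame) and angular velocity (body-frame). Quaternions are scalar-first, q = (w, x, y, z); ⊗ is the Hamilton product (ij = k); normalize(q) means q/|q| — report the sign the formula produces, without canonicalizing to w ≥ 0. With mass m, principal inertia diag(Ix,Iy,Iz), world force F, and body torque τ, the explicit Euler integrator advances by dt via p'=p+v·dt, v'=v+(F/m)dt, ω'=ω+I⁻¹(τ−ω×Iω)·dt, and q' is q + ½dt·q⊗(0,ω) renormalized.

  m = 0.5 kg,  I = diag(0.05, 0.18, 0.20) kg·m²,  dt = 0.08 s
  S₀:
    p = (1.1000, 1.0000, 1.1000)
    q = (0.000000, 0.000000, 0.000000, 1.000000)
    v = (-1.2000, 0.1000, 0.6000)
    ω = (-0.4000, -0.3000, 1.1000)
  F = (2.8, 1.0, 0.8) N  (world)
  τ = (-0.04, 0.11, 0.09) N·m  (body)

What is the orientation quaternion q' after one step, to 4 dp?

2q̇ = q⊗(0,ω) = (-1.1000000, 0.3000000, -0.4000000, 0.0000000)
q' = normalize(q + ½dt·q⊗(0,ω)) = (-0.0439, 0.0120, -0.0160, 0.9988)

q' = (-0.0439, 0.0120, -0.0160, 0.9988)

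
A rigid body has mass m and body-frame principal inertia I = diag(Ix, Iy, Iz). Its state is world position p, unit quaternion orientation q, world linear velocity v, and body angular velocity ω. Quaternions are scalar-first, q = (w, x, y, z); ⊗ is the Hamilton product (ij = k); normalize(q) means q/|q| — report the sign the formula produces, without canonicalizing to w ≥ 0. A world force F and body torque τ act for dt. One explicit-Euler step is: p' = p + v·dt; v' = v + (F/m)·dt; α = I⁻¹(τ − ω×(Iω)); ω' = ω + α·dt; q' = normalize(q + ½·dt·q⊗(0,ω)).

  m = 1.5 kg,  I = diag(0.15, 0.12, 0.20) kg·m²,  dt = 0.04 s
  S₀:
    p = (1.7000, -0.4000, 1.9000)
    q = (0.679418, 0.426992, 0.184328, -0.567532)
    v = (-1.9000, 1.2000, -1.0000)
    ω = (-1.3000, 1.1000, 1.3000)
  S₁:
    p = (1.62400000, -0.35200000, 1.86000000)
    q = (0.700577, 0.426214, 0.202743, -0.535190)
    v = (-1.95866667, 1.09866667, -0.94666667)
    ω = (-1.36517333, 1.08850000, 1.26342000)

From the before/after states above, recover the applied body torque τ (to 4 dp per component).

rate change Δω = (-0.06517333, -0.01150000, -0.03658000)
applied torque τ = (-0.1300, 0.0500, -0.1400)

τ = (-0.1300, 0.0500, -0.1400)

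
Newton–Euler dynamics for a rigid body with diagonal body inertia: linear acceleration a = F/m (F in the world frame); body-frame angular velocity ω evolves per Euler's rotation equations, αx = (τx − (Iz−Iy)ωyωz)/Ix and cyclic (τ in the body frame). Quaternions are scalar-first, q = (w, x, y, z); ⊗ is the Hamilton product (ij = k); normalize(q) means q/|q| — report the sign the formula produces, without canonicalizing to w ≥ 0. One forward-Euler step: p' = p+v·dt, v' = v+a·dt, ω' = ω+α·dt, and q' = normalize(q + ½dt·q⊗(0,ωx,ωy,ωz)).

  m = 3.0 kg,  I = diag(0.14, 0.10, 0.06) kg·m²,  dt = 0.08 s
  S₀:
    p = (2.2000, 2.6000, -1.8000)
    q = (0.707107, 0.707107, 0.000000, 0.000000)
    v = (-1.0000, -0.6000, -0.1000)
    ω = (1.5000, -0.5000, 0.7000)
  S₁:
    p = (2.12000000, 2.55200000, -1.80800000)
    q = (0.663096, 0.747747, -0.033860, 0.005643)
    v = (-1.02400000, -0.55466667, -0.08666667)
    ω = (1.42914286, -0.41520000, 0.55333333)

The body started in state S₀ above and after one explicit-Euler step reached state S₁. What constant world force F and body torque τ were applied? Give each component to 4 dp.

F = (-0.9000, 1.7000, 0.5000)
τ = (-0.1100, 0.1900, -0.0800)

Δω = ω₁−ω₀ = (-0.07085714, 0.08480000, -0.14666667)
I·α + gyro = (-0.1100, 0.1900, -0.0800)
velocity change Δv = (-0.02400000, 0.04533333, 0.01333333)
F = m·Δv/dt = (-0.9000, 1.7000, 0.5000)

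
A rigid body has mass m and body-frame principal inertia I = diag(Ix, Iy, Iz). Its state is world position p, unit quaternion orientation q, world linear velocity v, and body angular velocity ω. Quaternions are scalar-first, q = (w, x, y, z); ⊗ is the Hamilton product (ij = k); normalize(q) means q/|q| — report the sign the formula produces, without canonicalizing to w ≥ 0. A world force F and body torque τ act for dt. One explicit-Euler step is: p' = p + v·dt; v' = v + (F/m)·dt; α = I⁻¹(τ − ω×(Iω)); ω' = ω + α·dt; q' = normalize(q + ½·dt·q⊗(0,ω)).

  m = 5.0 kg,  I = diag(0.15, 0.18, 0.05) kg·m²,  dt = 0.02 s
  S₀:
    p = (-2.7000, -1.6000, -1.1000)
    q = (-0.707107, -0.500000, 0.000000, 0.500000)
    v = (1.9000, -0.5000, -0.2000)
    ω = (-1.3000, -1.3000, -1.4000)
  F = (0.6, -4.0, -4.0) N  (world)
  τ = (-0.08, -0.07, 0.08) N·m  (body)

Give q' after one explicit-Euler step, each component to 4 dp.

q' = (-0.7064, -0.4842, -0.0043, 0.5163)

Hamilton product q⊗(0,ω) = (0.0500000, 1.5692391, -0.4307609, 1.6399498)
q' = normalize(q + ½dt·q⊗(0,ω)) = (-0.7064, -0.4842, -0.0043, 0.5163)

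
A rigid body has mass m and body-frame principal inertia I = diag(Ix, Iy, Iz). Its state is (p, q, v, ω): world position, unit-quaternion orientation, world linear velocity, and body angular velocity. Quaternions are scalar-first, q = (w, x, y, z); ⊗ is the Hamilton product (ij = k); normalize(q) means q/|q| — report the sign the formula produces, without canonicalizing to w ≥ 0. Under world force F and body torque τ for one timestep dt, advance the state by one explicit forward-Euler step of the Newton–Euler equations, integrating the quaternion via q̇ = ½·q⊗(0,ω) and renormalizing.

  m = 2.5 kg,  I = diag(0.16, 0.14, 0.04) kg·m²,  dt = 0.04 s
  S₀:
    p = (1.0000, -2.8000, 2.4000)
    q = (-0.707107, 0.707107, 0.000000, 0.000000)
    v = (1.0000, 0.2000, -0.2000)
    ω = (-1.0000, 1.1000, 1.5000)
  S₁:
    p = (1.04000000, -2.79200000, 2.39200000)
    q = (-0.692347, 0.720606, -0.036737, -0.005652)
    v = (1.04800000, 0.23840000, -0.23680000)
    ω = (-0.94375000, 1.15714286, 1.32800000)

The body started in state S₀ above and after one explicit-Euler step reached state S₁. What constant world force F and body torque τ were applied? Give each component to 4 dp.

rate change Δω = (0.05625000, 0.05714286, -0.17200000)
precession coupling = (-0.1650, -0.1800, 0.0220)
applied torque τ = (0.0600, 0.0200, -0.1500)
Δv = v₁−v₀ = (0.04800000, 0.03840000, -0.03680000)
m·(v₁−v₀)/dt = (3.0000, 2.4000, -2.3000)

F = (3.0000, 2.4000, -2.3000)
τ = (0.0600, 0.0200, -0.1500)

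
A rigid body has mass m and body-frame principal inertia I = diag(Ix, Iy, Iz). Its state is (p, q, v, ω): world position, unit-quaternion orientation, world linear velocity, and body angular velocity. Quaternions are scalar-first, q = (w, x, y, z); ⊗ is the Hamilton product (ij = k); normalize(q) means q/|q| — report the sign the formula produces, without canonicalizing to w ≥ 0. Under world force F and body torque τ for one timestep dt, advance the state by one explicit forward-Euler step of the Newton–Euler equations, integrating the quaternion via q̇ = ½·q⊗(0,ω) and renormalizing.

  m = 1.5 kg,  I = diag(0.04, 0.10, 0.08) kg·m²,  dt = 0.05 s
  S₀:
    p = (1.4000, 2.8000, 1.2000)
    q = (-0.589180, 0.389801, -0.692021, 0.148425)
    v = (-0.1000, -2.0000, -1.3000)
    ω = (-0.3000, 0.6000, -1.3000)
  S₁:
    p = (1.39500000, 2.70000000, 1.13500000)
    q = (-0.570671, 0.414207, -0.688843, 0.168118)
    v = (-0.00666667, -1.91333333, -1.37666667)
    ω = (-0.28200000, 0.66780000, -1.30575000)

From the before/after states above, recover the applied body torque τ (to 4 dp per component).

τ = (0.0300, 0.1200, -0.0200)

ω₁ − ω₀ = (0.01800000, 0.06780000, -0.00575000)
ω₀×(Iω₀) = (0.0156, -0.0156, -0.0108)
τ = I·(Δω/dt) + ω₀×(Iω₀) = (0.0300, 0.1200, -0.0200)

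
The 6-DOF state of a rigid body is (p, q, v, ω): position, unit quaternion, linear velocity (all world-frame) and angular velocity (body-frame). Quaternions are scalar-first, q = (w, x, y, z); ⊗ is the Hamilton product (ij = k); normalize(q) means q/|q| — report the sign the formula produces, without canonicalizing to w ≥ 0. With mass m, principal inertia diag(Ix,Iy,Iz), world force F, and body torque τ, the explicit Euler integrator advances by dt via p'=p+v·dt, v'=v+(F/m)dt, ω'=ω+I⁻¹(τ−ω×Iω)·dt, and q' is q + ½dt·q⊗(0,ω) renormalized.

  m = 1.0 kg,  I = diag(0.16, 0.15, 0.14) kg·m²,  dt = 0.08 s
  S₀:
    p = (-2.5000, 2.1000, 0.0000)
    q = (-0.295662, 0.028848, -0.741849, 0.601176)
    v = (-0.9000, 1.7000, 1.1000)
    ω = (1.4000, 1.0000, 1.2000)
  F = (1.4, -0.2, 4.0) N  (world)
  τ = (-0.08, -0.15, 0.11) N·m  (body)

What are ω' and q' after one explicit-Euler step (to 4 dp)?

ω' = (1.3660, 0.9021, 1.2709)
q' = (-0.2954, -0.0472, -0.7189, 0.6275)

angular accel α = (-0.4250, -1.2240, 0.8857)
ω' = ω + α·dt = (1.3660, 0.9021, 1.2709)
2q̇ = q⊗(0,ω) = (-0.0199494, -1.9053216, 0.5113668, 0.7126422)
updated quaternion q' = (-0.2954, -0.0472, -0.7189, 0.6275)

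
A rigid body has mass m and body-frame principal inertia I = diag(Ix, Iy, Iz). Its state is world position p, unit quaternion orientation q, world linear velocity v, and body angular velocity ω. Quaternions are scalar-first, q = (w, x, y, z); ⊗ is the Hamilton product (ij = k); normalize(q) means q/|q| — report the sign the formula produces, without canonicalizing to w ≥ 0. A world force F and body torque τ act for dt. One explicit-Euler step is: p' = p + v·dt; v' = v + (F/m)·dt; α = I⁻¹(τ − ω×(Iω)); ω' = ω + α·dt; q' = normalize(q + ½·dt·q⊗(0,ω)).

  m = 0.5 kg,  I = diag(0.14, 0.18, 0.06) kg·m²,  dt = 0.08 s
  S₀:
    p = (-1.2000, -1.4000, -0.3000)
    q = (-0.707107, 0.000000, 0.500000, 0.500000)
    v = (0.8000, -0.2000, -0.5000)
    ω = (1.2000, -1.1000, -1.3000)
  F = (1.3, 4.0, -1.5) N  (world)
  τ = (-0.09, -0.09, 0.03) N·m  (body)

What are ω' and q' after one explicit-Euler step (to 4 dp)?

α = I⁻¹(τ − ω×Iω) = (0.5829, 0.1933, 1.3800)
ω + α·dt = (1.2466, -1.0845, -1.1896)
q⊗(0,ω) = (1.2000000, -0.9485284, 1.3778177, 0.3192391)
updated quaternion q' = (-0.6568, -0.0378, 0.5532, 0.5110)

ω' = (1.2466, -1.0845, -1.1896)
q' = (-0.6568, -0.0378, 0.5532, 0.5110)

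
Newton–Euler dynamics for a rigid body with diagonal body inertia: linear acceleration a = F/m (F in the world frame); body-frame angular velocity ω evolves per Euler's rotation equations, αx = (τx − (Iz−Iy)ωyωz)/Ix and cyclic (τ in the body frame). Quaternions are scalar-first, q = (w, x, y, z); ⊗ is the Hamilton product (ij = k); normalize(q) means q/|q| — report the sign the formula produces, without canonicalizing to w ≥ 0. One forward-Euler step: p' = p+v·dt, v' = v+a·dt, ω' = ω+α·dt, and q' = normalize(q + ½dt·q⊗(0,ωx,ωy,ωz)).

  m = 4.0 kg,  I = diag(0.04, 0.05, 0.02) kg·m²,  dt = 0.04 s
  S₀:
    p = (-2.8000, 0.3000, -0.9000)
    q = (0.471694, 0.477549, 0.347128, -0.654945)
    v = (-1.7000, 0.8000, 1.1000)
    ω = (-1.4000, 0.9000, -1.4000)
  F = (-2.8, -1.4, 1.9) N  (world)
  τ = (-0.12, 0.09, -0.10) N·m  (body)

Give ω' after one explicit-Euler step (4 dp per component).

gyro term ω×Iω = (0.0378, 0.0392, -0.0126)
angular accel α = (-3.9450, 1.0160, -4.3700)
ω' = ω + α·dt = (-1.5578, 0.9406, -1.5748)

ω' = (-1.5578, 0.9406, -1.5748)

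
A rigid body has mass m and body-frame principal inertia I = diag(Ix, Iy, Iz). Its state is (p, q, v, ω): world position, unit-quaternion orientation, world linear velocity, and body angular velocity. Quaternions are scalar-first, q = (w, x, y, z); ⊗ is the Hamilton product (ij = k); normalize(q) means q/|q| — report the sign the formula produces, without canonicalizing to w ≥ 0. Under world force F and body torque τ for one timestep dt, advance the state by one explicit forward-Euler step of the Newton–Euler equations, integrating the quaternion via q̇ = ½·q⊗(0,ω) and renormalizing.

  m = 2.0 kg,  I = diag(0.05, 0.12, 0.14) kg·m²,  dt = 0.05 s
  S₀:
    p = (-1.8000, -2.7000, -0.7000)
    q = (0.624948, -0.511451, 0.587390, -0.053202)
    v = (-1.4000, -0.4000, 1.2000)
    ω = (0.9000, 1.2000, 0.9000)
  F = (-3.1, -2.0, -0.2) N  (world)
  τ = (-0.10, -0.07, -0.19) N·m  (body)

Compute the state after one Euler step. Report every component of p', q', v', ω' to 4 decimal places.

p' = (-1.8700, -2.7200, -0.6400)
q' = (0.6194, -0.4821, 0.6159, -0.0676)
v' = (-1.4775, -0.4500, 1.1950)
ω' = (0.7784, 1.2012, 0.8051)

new position p' = (-1.8700, -2.7200, -0.6400)
new velocity v' = (-1.4775, -0.4500, 1.1950)
ω×(Iω) gyroscopic = (0.0216, -0.0729, 0.0756)
α = I⁻¹(τ − ω×Iω) = (-2.4320, 0.0242, -1.8971)
new body rate ω' = (0.7784, 1.2012, 0.8051)
q⊗(0,ω) = (-0.1966803, 1.1549466, 1.1623617, -0.5799390)
q' = normalize(q + ½dt·q⊗(0,ω)) = (0.6194, -0.4821, 0.6159, -0.0676)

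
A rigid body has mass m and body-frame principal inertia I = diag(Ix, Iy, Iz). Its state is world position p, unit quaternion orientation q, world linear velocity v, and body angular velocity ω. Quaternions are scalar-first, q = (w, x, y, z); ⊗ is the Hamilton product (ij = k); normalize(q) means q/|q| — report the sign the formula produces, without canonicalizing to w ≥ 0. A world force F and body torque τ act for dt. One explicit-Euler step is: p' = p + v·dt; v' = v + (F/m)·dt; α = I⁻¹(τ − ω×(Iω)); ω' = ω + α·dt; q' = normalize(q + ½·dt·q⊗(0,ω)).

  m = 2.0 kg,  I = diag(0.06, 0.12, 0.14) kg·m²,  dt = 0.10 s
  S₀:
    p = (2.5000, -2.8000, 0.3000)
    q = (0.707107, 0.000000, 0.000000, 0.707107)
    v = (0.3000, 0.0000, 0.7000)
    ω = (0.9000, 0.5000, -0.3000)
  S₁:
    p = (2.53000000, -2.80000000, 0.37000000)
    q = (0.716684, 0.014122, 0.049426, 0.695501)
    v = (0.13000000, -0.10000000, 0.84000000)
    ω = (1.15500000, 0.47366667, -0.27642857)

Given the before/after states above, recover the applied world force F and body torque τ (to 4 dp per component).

ω₁ − ω₀ = (0.25500000, -0.02633333, 0.02357143)
gyro term ω₀×Iω₀ = (-0.0030, 0.0216, 0.0270)
τ = I·(Δω/dt) + ω₀×(Iω₀) = (0.1500, -0.0100, 0.0600)
v₁ − v₀ = (-0.17000000, -0.10000000, 0.14000000)
applied force F = (-3.4000, -2.0000, 2.8000)

F = (-3.4000, -2.0000, 2.8000)
τ = (0.1500, -0.0100, 0.0600)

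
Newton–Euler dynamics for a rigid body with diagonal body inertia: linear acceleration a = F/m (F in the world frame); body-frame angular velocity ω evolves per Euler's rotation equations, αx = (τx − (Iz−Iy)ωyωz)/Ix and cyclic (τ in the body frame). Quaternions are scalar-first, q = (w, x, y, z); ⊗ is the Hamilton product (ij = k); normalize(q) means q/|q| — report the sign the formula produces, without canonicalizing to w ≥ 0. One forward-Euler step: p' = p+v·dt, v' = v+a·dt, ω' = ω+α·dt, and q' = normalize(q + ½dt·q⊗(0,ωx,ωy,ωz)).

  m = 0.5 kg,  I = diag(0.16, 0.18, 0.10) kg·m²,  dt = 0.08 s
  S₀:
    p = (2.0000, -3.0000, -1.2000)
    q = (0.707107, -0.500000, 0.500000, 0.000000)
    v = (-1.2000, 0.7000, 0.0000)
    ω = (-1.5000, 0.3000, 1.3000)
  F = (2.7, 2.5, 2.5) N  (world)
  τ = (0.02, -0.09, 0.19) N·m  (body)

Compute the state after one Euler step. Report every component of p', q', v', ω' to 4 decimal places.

precession coupling ω×(Iω) = (-0.0312, -0.1170, -0.0090)
angular accel α = (0.3200, 0.1500, 1.9900)
new body rate ω' = (-1.4744, 0.3120, 1.4592)
2q̇ = q⊗(0,ω) = (-0.9000000, -0.4106605, 0.8621321, 1.5192391)
updated quaternion q' = (0.6690, -0.5148, 0.5328, 0.0606)
linear accel F/m = (5.4000, 5.0000, 5.0000)
new position p' = (1.9040, -2.9440, -1.2000)
new velocity v' = (-0.7680, 1.1000, 0.4000)

p' = (1.9040, -2.9440, -1.2000)
q' = (0.6690, -0.5148, 0.5328, 0.0606)
v' = (-0.7680, 1.1000, 0.4000)
ω' = (-1.4744, 0.3120, 1.4592)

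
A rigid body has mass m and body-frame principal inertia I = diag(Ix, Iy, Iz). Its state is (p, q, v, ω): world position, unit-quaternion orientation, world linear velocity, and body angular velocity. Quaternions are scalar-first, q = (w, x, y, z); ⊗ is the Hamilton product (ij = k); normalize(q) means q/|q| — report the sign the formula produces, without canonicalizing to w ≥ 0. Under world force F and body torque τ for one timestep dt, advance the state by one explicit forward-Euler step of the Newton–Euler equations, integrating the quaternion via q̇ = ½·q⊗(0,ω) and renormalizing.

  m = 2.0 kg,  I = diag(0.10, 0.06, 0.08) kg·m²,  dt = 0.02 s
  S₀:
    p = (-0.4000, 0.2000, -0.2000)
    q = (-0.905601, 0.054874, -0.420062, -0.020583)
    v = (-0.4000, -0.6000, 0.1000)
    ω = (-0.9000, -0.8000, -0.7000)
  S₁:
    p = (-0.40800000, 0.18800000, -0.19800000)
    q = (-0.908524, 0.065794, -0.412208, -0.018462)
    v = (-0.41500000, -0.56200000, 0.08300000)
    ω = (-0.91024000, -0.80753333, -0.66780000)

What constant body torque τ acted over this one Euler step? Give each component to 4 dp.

τ = (-0.0400, -0.0100, 0.1000)

ω₁ − ω₀ = (-0.01024000, -0.00753333, 0.03220000)
τ = I·(Δω/dt) + ω₀×(Iω₀) = (-0.0400, -0.0100, 0.1000)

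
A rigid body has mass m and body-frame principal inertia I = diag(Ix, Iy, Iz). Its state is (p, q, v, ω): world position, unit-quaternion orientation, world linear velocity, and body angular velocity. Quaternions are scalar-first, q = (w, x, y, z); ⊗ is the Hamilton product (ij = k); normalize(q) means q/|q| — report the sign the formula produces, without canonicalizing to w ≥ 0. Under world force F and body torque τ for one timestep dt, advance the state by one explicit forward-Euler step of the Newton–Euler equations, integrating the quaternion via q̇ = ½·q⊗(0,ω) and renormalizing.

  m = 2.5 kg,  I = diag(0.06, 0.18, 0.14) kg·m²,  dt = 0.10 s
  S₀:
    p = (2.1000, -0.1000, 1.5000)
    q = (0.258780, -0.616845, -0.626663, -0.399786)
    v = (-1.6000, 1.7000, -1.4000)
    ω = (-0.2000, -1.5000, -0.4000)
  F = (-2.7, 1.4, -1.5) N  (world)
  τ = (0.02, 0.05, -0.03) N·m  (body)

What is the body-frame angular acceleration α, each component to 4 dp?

ω×(Iω) gyroscopic = (-0.0240, -0.0064, 0.0360)
(τ − ω×Iω)/I = (0.7333, 0.3133, -0.4714)

α = (0.7333, 0.3133, -0.4714)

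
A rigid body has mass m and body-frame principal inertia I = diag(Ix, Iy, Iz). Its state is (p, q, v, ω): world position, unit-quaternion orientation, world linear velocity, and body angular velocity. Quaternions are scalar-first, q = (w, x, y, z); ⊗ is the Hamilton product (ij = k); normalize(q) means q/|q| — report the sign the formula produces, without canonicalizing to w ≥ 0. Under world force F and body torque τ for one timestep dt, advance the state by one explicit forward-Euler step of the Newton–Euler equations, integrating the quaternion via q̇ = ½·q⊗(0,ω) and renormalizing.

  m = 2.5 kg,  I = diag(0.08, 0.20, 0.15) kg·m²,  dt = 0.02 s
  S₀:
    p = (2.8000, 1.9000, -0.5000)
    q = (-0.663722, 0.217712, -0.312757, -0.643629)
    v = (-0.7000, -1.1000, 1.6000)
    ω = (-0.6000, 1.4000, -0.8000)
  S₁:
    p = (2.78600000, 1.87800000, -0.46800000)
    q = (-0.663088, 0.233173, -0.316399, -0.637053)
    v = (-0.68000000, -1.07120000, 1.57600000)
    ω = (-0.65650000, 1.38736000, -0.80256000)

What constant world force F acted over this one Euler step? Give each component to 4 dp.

Δv = v₁−v₀ = (0.02000000, 0.02880000, -0.02400000)
applied force F = (2.5000, 3.6000, -3.0000)

F = (2.5000, 3.6000, -3.0000)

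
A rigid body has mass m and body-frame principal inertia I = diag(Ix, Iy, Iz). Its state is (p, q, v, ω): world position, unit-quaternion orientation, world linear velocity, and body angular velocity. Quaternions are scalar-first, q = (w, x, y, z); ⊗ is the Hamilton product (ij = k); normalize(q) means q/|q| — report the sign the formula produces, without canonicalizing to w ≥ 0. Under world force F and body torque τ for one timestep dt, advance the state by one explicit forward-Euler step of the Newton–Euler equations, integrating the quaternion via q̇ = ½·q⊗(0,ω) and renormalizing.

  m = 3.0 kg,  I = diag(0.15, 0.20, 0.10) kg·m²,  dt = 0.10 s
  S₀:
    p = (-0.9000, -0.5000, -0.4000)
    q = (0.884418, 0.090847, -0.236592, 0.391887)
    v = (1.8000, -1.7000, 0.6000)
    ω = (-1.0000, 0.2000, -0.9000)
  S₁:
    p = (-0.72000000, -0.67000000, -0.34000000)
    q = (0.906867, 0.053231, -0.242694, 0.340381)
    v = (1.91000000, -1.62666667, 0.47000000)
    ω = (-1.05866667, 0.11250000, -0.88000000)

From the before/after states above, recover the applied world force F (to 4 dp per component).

F = (3.3000, 2.2000, -3.9000)

Δv = v₁−v₀ = (0.11000000, 0.07333333, -0.13000000)
m·(v₁−v₀)/dt = (3.3000, 2.2000, -3.9000)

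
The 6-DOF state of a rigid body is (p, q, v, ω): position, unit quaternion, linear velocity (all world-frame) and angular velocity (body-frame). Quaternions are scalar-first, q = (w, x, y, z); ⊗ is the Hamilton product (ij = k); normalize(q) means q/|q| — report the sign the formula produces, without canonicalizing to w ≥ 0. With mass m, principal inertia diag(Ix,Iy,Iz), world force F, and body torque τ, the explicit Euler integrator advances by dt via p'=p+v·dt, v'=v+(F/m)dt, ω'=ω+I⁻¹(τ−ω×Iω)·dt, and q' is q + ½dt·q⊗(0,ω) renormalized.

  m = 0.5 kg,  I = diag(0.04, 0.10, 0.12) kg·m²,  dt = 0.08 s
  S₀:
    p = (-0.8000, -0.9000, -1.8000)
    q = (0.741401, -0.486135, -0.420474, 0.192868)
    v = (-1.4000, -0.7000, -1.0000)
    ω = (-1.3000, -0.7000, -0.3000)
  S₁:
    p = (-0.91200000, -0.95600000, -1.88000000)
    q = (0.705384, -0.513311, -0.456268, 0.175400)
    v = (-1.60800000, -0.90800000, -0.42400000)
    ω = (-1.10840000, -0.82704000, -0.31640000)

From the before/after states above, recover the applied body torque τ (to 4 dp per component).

τ = (0.1000, -0.1900, 0.0300)

ω₁ − ω₀ = (0.19160000, -0.12704000, -0.01640000)
ω₀×(Iω₀) = (0.0042, -0.0312, 0.0546)
applied torque τ = (0.1000, -0.1900, 0.0300)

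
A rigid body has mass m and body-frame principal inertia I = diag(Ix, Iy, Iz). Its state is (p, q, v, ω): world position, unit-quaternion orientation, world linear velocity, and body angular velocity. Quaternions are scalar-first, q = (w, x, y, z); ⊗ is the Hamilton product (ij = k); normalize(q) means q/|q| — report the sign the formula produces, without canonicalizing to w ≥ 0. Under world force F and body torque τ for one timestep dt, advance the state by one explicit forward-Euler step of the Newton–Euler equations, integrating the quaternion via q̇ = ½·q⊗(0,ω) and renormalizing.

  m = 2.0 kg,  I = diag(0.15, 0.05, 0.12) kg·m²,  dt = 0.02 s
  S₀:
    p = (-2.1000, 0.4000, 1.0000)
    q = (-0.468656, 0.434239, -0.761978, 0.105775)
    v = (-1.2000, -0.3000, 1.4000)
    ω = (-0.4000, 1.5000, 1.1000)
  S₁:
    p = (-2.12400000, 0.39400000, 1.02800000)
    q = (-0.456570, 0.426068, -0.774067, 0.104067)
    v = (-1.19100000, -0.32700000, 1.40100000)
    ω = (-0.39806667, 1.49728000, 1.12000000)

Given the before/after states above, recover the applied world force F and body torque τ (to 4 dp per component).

v₁ − v₀ = (0.00900000, -0.02700000, 0.00100000)
m·(v₁−v₀)/dt = (0.9000, -2.7000, 0.1000)
rate change Δω = (0.00193333, -0.00272000, 0.02000000)
applied torque τ = (0.1300, -0.0200, 0.1800)

F = (0.9000, -2.7000, 0.1000)
τ = (0.1300, -0.0200, 0.1800)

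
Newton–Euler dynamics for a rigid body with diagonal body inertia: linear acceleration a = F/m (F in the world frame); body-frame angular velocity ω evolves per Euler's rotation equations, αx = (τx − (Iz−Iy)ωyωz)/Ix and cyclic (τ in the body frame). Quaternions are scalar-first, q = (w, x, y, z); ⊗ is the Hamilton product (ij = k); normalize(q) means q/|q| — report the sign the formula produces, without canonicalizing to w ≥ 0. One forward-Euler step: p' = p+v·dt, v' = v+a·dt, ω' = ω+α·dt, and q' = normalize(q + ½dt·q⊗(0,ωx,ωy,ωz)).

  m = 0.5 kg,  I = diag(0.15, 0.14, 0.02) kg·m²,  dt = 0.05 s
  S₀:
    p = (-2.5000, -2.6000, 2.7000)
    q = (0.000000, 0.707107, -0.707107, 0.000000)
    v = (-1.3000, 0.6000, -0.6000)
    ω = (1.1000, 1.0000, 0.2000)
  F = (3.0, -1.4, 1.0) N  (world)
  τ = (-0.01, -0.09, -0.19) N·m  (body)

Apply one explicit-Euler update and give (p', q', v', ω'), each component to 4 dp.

ω×(Iω) gyroscopic = (-0.0240, 0.0286, -0.0110)
(τ − ω×Iω)/I = (0.0933, -0.8471, -8.9500)
new body rate ω' = (1.1047, 0.9576, -0.2475)
Hamilton product q⊗(0,ω) = (-0.0707107, -0.1414214, -0.1414214, 1.4849247)
q' = normalize(q + ½dt·q⊗(0,ω)) = (-0.0018, 0.7031, -0.7101, 0.0371)
a = (6.0000, -2.8000, 2.0000)
p + v·dt = (-2.5650, -2.5700, 2.6700)
v + (F/m)dt = (-1.0000, 0.4600, -0.5000)

p' = (-2.5650, -2.5700, 2.6700)
q' = (-0.0018, 0.7031, -0.7101, 0.0371)
v' = (-1.0000, 0.4600, -0.5000)
ω' = (1.1047, 0.9576, -0.2475)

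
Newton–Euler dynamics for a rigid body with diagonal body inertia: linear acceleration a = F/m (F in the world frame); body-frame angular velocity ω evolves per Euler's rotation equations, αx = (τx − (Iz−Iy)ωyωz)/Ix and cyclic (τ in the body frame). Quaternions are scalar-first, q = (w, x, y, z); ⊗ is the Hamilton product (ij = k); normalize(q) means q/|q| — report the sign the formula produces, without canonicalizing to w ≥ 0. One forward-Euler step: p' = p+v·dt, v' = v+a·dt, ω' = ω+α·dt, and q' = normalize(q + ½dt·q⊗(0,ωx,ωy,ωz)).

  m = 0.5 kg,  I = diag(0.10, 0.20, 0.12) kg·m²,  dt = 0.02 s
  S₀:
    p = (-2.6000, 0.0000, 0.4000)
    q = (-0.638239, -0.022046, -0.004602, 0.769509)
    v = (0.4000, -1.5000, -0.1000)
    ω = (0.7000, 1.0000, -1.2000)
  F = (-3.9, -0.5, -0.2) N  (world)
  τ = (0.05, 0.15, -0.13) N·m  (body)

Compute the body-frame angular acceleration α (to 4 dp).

α = (-0.4600, 0.6660, -1.6667)

precession coupling ω×(Iω) = (0.0960, 0.0168, 0.0700)
α = I⁻¹(τ − ω×Iω) = (-0.4600, 0.6660, -1.6667)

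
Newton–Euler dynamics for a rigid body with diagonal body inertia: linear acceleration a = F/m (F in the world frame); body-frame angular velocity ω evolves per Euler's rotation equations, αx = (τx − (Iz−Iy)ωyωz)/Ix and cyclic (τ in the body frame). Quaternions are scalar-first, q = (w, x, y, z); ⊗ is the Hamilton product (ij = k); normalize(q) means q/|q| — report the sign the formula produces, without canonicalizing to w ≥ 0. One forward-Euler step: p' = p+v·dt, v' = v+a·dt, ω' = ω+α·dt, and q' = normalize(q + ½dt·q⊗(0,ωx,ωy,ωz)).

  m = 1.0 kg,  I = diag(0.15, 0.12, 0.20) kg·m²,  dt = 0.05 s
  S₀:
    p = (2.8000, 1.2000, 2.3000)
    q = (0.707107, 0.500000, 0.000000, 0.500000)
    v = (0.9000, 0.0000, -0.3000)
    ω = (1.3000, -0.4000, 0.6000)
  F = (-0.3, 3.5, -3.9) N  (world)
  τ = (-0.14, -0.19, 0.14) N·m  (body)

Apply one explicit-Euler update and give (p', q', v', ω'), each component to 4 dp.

p' = (2.8450, 1.2000, 2.2850)
q' = (0.6829, 0.5276, 0.0017, 0.5053)
v' = (0.8850, 0.1750, -0.4950)
ω' = (1.2597, -0.4629, 0.6311)

precession coupling ω×(Iω) = (-0.0192, -0.0390, 0.0156)
angular accel α = (-0.8053, -1.2583, 0.6220)
ω + α·dt = (1.2597, -0.4629, 0.6311)
2q̇ = q⊗(0,ω) = (-0.9500000, 1.1192391, 0.0671572, 0.2242642)
q' = normalize(q + ½dt·q⊗(0,ω)) = (0.6829, 0.5276, 0.0017, 0.5053)
a = (-0.3000, 3.5000, -3.9000)
new position p' = (2.8450, 1.2000, 2.2850)
v' = v + a·dt = (0.8850, 0.1750, -0.4950)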